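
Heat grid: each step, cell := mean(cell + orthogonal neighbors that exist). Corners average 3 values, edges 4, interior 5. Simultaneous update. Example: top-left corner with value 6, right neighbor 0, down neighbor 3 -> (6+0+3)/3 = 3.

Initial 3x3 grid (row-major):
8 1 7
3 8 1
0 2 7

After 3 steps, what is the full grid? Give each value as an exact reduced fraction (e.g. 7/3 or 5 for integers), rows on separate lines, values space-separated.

After step 1:
  4 6 3
  19/4 3 23/4
  5/3 17/4 10/3
After step 2:
  59/12 4 59/12
  161/48 19/4 181/48
  32/9 49/16 40/9
After step 3:
  589/144 223/48 203/48
  2387/576 303/80 2575/576
  359/108 253/64 203/54

Answer: 589/144 223/48 203/48
2387/576 303/80 2575/576
359/108 253/64 203/54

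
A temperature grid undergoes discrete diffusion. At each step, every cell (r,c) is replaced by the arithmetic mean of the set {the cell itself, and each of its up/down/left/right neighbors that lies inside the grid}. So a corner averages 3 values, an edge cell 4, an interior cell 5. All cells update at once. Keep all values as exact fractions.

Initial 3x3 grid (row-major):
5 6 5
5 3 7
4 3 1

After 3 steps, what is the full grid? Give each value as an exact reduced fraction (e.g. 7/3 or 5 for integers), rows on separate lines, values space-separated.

Answer: 2627/540 68491/14400 3541/720
61741/14400 8939/2000 3851/900
181/45 54191/14400 8563/2160

Derivation:
After step 1:
  16/3 19/4 6
  17/4 24/5 4
  4 11/4 11/3
After step 2:
  43/9 1253/240 59/12
  1103/240 411/100 277/60
  11/3 913/240 125/36
After step 3:
  2627/540 68491/14400 3541/720
  61741/14400 8939/2000 3851/900
  181/45 54191/14400 8563/2160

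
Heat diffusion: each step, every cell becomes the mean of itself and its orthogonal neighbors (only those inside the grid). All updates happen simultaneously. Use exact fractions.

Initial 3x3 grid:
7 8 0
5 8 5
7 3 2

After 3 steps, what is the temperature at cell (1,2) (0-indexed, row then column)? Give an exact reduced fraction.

Answer: 66071/14400

Derivation:
Step 1: cell (1,2) = 15/4
Step 2: cell (1,2) = 1033/240
Step 3: cell (1,2) = 66071/14400
Full grid after step 3:
  6509/1080 8819/1600 5239/1080
  84371/14400 31427/6000 66071/14400
  3941/720 1114/225 9443/2160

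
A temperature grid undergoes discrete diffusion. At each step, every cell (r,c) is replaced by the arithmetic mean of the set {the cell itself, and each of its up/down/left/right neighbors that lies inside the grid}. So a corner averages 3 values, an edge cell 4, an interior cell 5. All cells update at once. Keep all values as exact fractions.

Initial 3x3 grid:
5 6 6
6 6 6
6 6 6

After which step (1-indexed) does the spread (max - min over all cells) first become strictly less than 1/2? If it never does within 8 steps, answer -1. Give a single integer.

Answer: 1

Derivation:
Step 1: max=6, min=17/3, spread=1/3
  -> spread < 1/2 first at step 1
Step 2: max=6, min=103/18, spread=5/18
Step 3: max=6, min=1255/216, spread=41/216
Step 4: max=2149/360, min=75629/12960, spread=347/2592
Step 5: max=21443/3600, min=4558663/777600, spread=2921/31104
Step 6: max=2566517/432000, min=274107461/46656000, spread=24611/373248
Step 7: max=57663259/9720000, min=16477437967/2799360000, spread=207329/4478976
Step 8: max=3071598401/518400000, min=989739647549/167961600000, spread=1746635/53747712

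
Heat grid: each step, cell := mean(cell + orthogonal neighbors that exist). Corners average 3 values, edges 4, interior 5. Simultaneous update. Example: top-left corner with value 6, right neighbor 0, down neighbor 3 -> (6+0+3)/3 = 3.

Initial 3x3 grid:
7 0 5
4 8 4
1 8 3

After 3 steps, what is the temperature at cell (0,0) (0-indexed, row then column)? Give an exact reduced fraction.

Step 1: cell (0,0) = 11/3
Step 2: cell (0,0) = 41/9
Step 3: cell (0,0) = 1181/270
Full grid after step 3:
  1181/270 16169/3600 43/10
  5623/1200 569/125 5623/1200
  1261/270 17569/3600 427/90

Answer: 1181/270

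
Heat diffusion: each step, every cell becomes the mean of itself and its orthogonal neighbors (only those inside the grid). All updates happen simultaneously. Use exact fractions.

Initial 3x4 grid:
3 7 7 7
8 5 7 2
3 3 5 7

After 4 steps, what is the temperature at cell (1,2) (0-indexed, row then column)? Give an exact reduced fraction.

Step 1: cell (1,2) = 26/5
Step 2: cell (1,2) = 589/100
Step 3: cell (1,2) = 10727/2000
Step 4: cell (1,2) = 221591/40000
Full grid after step 4:
  78301/14400 204119/36000 609817/108000 744769/129600
  4573021/864000 1901219/360000 221591/40000 1568267/288000
  643709/129600 555857/108000 556817/108000 691769/129600

Answer: 221591/40000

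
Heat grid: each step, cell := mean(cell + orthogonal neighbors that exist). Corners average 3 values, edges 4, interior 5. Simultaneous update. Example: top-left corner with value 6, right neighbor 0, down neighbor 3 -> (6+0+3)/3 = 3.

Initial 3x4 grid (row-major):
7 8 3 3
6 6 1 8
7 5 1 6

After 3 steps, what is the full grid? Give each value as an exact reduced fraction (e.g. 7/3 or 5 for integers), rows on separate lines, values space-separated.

After step 1:
  7 6 15/4 14/3
  13/2 26/5 19/5 9/2
  6 19/4 13/4 5
After step 2:
  13/2 439/80 1093/240 155/36
  247/40 21/4 41/10 539/120
  23/4 24/5 21/5 17/4
After step 3:
  1453/240 523/96 6641/1440 9613/2160
  947/160 413/80 5423/1200 6173/1440
  223/40 5 347/80 1553/360

Answer: 1453/240 523/96 6641/1440 9613/2160
947/160 413/80 5423/1200 6173/1440
223/40 5 347/80 1553/360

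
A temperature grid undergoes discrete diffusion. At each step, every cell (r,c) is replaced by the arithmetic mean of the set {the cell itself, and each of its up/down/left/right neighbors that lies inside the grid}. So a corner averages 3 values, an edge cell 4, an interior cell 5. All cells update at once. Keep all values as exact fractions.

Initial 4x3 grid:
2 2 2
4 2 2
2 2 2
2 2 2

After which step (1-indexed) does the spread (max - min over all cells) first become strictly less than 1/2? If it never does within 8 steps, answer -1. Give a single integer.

Answer: 3

Derivation:
Step 1: max=8/3, min=2, spread=2/3
Step 2: max=151/60, min=2, spread=31/60
Step 3: max=1291/540, min=2, spread=211/540
  -> spread < 1/2 first at step 3
Step 4: max=124897/54000, min=1847/900, spread=14077/54000
Step 5: max=1112407/486000, min=111683/54000, spread=5363/24300
Step 6: max=32900809/14580000, min=62869/30000, spread=93859/583200
Step 7: max=1959874481/874800000, min=102536467/48600000, spread=4568723/34992000
Step 8: max=116756435629/52488000000, min=3097618889/1458000000, spread=8387449/83980800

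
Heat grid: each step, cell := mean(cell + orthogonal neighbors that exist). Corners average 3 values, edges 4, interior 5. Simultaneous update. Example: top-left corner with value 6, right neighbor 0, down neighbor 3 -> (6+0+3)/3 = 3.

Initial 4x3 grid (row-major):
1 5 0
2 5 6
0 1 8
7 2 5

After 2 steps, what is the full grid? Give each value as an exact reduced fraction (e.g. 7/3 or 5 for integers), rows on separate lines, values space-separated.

Answer: 89/36 773/240 67/18
329/120 33/10 1033/240
107/40 73/20 359/80
37/12 299/80 55/12

Derivation:
After step 1:
  8/3 11/4 11/3
  2 19/5 19/4
  5/2 16/5 5
  3 15/4 5
After step 2:
  89/36 773/240 67/18
  329/120 33/10 1033/240
  107/40 73/20 359/80
  37/12 299/80 55/12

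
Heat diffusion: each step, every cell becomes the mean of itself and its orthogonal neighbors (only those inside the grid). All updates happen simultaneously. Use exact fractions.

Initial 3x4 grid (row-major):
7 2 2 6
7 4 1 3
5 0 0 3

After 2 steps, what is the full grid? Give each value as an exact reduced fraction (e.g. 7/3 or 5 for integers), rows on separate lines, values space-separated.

Answer: 89/18 439/120 73/24 29/9
1073/240 331/100 59/25 131/48
4 201/80 29/16 25/12

Derivation:
After step 1:
  16/3 15/4 11/4 11/3
  23/4 14/5 2 13/4
  4 9/4 1 2
After step 2:
  89/18 439/120 73/24 29/9
  1073/240 331/100 59/25 131/48
  4 201/80 29/16 25/12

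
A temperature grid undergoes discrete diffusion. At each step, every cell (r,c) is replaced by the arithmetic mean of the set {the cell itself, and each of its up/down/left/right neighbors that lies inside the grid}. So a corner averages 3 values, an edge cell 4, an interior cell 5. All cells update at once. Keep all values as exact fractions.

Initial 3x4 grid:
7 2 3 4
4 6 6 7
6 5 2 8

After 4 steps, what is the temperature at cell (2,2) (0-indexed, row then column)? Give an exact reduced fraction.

Step 1: cell (2,2) = 21/4
Step 2: cell (2,2) = 307/60
Step 3: cell (2,2) = 9301/1800
Step 4: cell (2,2) = 276997/54000
Full grid after step 4:
  616303/129600 1011443/216000 1030363/216000 637013/129600
  4197077/864000 1750693/360000 1782043/360000 4416107/864000
  215551/43200 89839/18000 276997/54000 681863/129600

Answer: 276997/54000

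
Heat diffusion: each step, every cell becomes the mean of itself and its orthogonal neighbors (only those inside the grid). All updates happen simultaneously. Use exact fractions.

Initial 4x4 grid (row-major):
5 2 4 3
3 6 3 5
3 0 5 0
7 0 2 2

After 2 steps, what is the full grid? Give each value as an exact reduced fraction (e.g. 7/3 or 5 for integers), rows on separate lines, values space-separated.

Answer: 71/18 803/240 317/80 13/4
409/120 187/50 303/100 287/80
409/120 131/50 293/100 109/48
53/18 319/120 47/24 79/36

Derivation:
After step 1:
  10/3 17/4 3 4
  17/4 14/5 23/5 11/4
  13/4 14/5 2 3
  10/3 9/4 9/4 4/3
After step 2:
  71/18 803/240 317/80 13/4
  409/120 187/50 303/100 287/80
  409/120 131/50 293/100 109/48
  53/18 319/120 47/24 79/36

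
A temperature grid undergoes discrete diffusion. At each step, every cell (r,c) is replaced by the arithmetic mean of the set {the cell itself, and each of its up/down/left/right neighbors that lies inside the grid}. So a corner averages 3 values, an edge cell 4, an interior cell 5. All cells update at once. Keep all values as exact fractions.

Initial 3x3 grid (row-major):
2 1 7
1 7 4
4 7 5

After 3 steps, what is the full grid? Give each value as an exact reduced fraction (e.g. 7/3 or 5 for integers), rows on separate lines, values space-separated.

After step 1:
  4/3 17/4 4
  7/2 4 23/4
  4 23/4 16/3
After step 2:
  109/36 163/48 14/3
  77/24 93/20 229/48
  53/12 229/48 101/18
After step 3:
  1387/432 11333/2880 77/18
  5509/1440 4991/1200 14183/2880
  595/144 14003/2880 1091/216

Answer: 1387/432 11333/2880 77/18
5509/1440 4991/1200 14183/2880
595/144 14003/2880 1091/216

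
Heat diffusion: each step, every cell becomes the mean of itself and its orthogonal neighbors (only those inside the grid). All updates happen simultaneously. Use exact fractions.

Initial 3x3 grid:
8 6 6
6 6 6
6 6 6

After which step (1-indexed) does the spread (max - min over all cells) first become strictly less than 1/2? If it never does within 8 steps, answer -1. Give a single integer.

Answer: 3

Derivation:
Step 1: max=20/3, min=6, spread=2/3
Step 2: max=59/9, min=6, spread=5/9
Step 3: max=689/108, min=6, spread=41/108
  -> spread < 1/2 first at step 3
Step 4: max=41011/6480, min=1091/180, spread=347/1296
Step 5: max=2439737/388800, min=10957/1800, spread=2921/15552
Step 6: max=145796539/23328000, min=1321483/216000, spread=24611/186624
Step 7: max=8716802033/1399680000, min=29816741/4860000, spread=207329/2239488
Step 8: max=521914752451/83980800000, min=1594001599/259200000, spread=1746635/26873856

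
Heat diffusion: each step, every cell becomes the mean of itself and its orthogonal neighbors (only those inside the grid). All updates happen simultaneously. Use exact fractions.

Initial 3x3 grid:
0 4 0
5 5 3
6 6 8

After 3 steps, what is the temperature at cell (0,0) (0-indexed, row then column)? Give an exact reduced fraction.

Step 1: cell (0,0) = 3
Step 2: cell (0,0) = 37/12
Step 3: cell (0,0) = 2507/720
Full grid after step 3:
  2507/720 47557/14400 7241/2160
  15233/3600 12767/3000 4961/1200
  10921/2160 73357/14400 10801/2160

Answer: 2507/720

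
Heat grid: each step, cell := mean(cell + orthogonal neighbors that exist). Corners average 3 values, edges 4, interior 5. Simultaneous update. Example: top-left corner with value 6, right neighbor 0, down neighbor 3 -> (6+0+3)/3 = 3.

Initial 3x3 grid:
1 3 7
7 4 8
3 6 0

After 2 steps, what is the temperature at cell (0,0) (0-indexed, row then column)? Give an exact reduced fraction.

Answer: 67/18

Derivation:
Step 1: cell (0,0) = 11/3
Step 2: cell (0,0) = 67/18
Full grid after step 2:
  67/18 1141/240 29/6
  367/80 211/50 1261/240
  37/9 377/80 38/9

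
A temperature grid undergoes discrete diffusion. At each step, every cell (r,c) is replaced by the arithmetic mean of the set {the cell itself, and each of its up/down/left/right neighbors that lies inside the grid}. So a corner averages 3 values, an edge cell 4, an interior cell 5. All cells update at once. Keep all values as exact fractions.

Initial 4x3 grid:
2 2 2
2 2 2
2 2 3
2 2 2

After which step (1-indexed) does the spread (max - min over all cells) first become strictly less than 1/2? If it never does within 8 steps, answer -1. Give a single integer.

Answer: 1

Derivation:
Step 1: max=7/3, min=2, spread=1/3
  -> spread < 1/2 first at step 1
Step 2: max=271/120, min=2, spread=31/120
Step 3: max=2371/1080, min=2, spread=211/1080
Step 4: max=232897/108000, min=3647/1800, spread=14077/108000
Step 5: max=2084407/972000, min=219683/108000, spread=5363/48600
Step 6: max=62060809/29160000, min=122869/60000, spread=93859/1166400
Step 7: max=3709474481/1749600000, min=199736467/97200000, spread=4568723/69984000
Step 8: max=221732435629/104976000000, min=6013618889/2916000000, spread=8387449/167961600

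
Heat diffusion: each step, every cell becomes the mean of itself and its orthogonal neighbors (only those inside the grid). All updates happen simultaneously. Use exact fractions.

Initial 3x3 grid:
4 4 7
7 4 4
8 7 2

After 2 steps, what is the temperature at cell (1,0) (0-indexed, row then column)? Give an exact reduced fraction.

Step 1: cell (1,0) = 23/4
Step 2: cell (1,0) = 1397/240
Full grid after step 2:
  31/6 399/80 14/3
  1397/240 126/25 1127/240
  55/9 1327/240 83/18

Answer: 1397/240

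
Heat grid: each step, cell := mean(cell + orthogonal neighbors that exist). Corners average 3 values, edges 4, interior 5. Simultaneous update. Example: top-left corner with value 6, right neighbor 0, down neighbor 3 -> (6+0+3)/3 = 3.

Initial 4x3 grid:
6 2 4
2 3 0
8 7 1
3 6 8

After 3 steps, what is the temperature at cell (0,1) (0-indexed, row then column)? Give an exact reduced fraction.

Step 1: cell (0,1) = 15/4
Step 2: cell (0,1) = 713/240
Step 3: cell (0,1) = 47371/14400
Full grid after step 3:
  3919/1080 47371/14400 1981/720
  30023/7200 10717/3000 3883/1200
  34543/7200 27289/6000 813/200
  2315/432 18479/3600 173/36

Answer: 47371/14400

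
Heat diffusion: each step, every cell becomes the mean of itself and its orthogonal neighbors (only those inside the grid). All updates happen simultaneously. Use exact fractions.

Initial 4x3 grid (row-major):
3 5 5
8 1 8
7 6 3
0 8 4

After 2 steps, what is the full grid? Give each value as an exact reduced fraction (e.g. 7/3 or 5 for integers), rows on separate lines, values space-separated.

Answer: 163/36 613/120 55/12
157/30 231/50 211/40
5 128/25 39/8
59/12 39/8 59/12

Derivation:
After step 1:
  16/3 7/2 6
  19/4 28/5 17/4
  21/4 5 21/4
  5 9/2 5
After step 2:
  163/36 613/120 55/12
  157/30 231/50 211/40
  5 128/25 39/8
  59/12 39/8 59/12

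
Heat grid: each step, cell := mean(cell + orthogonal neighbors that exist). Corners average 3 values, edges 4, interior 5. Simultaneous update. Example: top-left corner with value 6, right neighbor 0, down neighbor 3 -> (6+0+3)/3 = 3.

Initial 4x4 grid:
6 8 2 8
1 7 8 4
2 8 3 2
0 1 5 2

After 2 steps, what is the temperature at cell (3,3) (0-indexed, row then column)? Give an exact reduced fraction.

Step 1: cell (3,3) = 3
Step 2: cell (3,3) = 17/6
Full grid after step 2:
  59/12 473/80 1303/240 50/9
  363/80 503/100 142/25 1063/240
  239/80 441/100 197/50 329/80
  29/12 229/80 289/80 17/6

Answer: 17/6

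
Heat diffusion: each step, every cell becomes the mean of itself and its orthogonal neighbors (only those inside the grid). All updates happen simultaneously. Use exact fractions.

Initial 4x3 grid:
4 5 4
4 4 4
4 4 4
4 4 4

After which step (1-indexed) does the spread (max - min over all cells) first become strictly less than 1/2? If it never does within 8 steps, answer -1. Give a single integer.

Step 1: max=13/3, min=4, spread=1/3
  -> spread < 1/2 first at step 1
Step 2: max=1027/240, min=4, spread=67/240
Step 3: max=9077/2160, min=4, spread=437/2160
Step 4: max=3613531/864000, min=4009/1000, spread=29951/172800
Step 5: max=32319821/7776000, min=13579/3375, spread=206761/1555200
Step 6: max=12897795571/3110400000, min=21765671/5400000, spread=14430763/124416000
Step 7: max=771603741689/186624000000, min=1745652727/432000000, spread=139854109/1492992000
Step 8: max=46212231890251/11197440000000, min=157371228977/38880000000, spread=7114543559/89579520000

Answer: 1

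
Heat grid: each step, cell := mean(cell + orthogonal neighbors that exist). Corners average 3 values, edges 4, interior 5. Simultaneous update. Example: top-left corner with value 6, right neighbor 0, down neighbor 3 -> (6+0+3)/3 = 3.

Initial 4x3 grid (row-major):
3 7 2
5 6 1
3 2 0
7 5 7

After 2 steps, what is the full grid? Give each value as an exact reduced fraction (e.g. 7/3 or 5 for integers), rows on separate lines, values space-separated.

After step 1:
  5 9/2 10/3
  17/4 21/5 9/4
  17/4 16/5 5/2
  5 21/4 4
After step 2:
  55/12 511/120 121/36
  177/40 92/25 737/240
  167/40 97/25 239/80
  29/6 349/80 47/12

Answer: 55/12 511/120 121/36
177/40 92/25 737/240
167/40 97/25 239/80
29/6 349/80 47/12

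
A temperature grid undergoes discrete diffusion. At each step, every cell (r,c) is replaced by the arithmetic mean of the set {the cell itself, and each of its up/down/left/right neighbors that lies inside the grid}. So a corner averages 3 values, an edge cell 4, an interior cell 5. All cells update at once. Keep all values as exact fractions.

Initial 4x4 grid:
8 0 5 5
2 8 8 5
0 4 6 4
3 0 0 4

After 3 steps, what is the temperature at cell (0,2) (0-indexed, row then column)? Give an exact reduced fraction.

Answer: 11819/2400

Derivation:
Step 1: cell (0,2) = 9/2
Step 2: cell (0,2) = 423/80
Step 3: cell (0,2) = 11819/2400
Full grid after step 3:
  4447/1080 33929/7200 11819/2400 157/30
  28169/7200 2537/600 249/50 11869/2400
  2281/800 1749/500 2377/600 31279/7200
  403/180 5993/2400 22819/7200 3767/1080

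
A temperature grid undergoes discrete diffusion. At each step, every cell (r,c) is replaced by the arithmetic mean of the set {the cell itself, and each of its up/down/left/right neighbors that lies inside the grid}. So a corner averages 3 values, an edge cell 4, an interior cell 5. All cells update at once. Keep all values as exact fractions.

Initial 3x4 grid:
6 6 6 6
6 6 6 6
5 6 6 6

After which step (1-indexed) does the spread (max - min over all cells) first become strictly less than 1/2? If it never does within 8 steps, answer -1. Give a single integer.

Step 1: max=6, min=17/3, spread=1/3
  -> spread < 1/2 first at step 1
Step 2: max=6, min=103/18, spread=5/18
Step 3: max=6, min=1255/216, spread=41/216
Step 4: max=6, min=151303/25920, spread=4217/25920
Step 5: max=43121/7200, min=9122051/1555200, spread=38417/311040
Step 6: max=861403/144000, min=548671789/93312000, spread=1903471/18662400
Step 7: max=25804241/4320000, min=32991330911/5598720000, spread=18038617/223948800
Step 8: max=2319873241/388800000, min=1982271017149/335923200000, spread=883978523/13436928000

Answer: 1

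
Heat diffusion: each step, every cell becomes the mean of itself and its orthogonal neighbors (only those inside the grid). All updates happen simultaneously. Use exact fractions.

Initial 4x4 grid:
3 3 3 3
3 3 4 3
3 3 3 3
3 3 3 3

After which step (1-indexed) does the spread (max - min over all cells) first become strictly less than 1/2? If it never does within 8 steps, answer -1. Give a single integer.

Answer: 1

Derivation:
Step 1: max=13/4, min=3, spread=1/4
  -> spread < 1/2 first at step 1
Step 2: max=161/50, min=3, spread=11/50
Step 3: max=7567/2400, min=3, spread=367/2400
Step 4: max=33971/10800, min=1813/600, spread=1337/10800
Step 5: max=1013669/324000, min=54469/18000, spread=33227/324000
Step 6: max=30374327/9720000, min=328049/108000, spread=849917/9720000
Step 7: max=908514347/291600000, min=4928533/1620000, spread=21378407/291600000
Step 8: max=27210462371/8748000000, min=1481688343/486000000, spread=540072197/8748000000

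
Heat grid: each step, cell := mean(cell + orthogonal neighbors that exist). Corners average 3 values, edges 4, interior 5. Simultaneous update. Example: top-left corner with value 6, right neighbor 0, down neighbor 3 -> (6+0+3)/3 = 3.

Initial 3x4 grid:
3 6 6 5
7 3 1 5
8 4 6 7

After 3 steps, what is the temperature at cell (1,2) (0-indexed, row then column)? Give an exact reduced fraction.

Step 1: cell (1,2) = 21/5
Step 2: cell (1,2) = 219/50
Step 3: cell (1,2) = 28427/6000
Full grid after step 3:
  10757/2160 17077/3600 8291/1800 5191/1080
  74153/14400 7213/1500 28427/6000 34499/7200
  2873/540 36629/7200 11663/2400 3599/720

Answer: 28427/6000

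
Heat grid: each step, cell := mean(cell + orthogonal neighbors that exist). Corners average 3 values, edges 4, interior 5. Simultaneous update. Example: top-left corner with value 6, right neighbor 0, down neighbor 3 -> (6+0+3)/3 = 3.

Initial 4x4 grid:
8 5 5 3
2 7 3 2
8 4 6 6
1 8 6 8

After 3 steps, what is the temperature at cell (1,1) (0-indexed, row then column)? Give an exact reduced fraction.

Answer: 1949/400

Derivation:
Step 1: cell (1,1) = 21/5
Step 2: cell (1,1) = 279/50
Step 3: cell (1,1) = 1949/400
Full grid after step 3:
  3719/720 12493/2400 31103/7200 8921/2160
  1089/200 1949/400 29231/6000 1943/450
  8977/1800 33301/6000 31057/6000 1211/225
  11731/2160 38593/7200 43177/7200 2507/432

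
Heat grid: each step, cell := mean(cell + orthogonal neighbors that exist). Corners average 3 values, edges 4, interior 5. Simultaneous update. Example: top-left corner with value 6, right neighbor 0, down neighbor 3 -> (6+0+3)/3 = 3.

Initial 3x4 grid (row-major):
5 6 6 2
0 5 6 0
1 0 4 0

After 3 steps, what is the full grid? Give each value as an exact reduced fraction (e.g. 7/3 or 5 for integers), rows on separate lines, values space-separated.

After step 1:
  11/3 11/2 5 8/3
  11/4 17/5 21/5 2
  1/3 5/2 5/2 4/3
After step 2:
  143/36 527/120 521/120 29/9
  203/80 367/100 171/50 51/20
  67/36 131/60 79/30 35/18
After step 3:
  7849/2160 7369/1800 6919/1800 3641/1080
  14449/4800 6481/2000 3323/1000 3341/1200
  4739/2160 9313/3600 9163/3600 1283/540

Answer: 7849/2160 7369/1800 6919/1800 3641/1080
14449/4800 6481/2000 3323/1000 3341/1200
4739/2160 9313/3600 9163/3600 1283/540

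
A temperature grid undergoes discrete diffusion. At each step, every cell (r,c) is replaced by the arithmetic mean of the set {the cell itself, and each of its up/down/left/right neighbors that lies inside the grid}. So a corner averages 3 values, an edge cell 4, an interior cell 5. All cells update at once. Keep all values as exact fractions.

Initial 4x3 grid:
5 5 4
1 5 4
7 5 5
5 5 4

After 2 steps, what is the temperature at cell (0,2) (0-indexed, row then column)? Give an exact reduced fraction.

Step 1: cell (0,2) = 13/3
Step 2: cell (0,2) = 163/36
Full grid after step 2:
  155/36 67/16 163/36
  25/6 463/100 13/3
  301/60 463/100 143/30
  179/36 1229/240 167/36

Answer: 163/36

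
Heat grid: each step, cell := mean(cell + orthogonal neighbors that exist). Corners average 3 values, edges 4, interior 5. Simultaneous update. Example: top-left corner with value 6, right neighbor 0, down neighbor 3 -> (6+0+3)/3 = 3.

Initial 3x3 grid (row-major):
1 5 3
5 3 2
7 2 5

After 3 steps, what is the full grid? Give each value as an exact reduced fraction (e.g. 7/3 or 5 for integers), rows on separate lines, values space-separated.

Answer: 1951/540 171/50 7049/2160
13837/3600 10763/3000 48673/14400
8689/2160 54773/14400 141/40

Derivation:
After step 1:
  11/3 3 10/3
  4 17/5 13/4
  14/3 17/4 3
After step 2:
  32/9 67/20 115/36
  59/15 179/50 779/240
  155/36 919/240 7/2
After step 3:
  1951/540 171/50 7049/2160
  13837/3600 10763/3000 48673/14400
  8689/2160 54773/14400 141/40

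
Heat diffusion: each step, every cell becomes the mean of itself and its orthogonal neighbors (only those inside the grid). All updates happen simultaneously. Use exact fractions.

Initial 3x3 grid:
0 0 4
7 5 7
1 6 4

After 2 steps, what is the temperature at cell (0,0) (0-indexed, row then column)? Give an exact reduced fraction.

Answer: 47/18

Derivation:
Step 1: cell (0,0) = 7/3
Step 2: cell (0,0) = 47/18
Full grid after step 2:
  47/18 53/16 131/36
  61/16 39/10 29/6
  143/36 29/6 44/9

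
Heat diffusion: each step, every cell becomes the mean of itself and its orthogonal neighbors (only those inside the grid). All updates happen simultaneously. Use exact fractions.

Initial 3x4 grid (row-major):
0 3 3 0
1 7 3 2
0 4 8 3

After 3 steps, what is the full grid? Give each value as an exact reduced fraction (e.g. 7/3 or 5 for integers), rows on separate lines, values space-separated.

After step 1:
  4/3 13/4 9/4 5/3
  2 18/5 23/5 2
  5/3 19/4 9/2 13/3
After step 2:
  79/36 313/120 353/120 71/36
  43/20 91/25 339/100 63/20
  101/36 871/240 1091/240 65/18
After step 3:
  2503/1080 5123/1800 9821/3600 2903/1080
  1079/400 6167/2000 7067/2000 3637/1200
  6181/2160 26317/7200 27317/7200 8141/2160

Answer: 2503/1080 5123/1800 9821/3600 2903/1080
1079/400 6167/2000 7067/2000 3637/1200
6181/2160 26317/7200 27317/7200 8141/2160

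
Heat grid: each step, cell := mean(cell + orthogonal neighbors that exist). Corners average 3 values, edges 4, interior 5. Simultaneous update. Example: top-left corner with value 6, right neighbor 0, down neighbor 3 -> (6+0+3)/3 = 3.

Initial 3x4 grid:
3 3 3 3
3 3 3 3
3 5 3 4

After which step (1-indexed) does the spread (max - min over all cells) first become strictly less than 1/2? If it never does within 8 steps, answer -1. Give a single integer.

Answer: 3

Derivation:
Step 1: max=15/4, min=3, spread=3/4
Step 2: max=859/240, min=3, spread=139/240
Step 3: max=24659/7200, min=307/100, spread=511/1440
  -> spread < 1/2 first at step 3
Step 4: max=729193/216000, min=112163/36000, spread=11243/43200
Step 5: max=21535691/6480000, min=6817997/2160000, spread=10817/64800
Step 6: max=160584943/48600000, min=205844249/64800000, spread=992281/7776000
Step 7: max=5741937607/1749600000, min=9942694493/3110400000, spread=95470051/1119744000
Step 8: max=286220801129/87480000000, min=83125073191/25920000000, spread=363115463/5598720000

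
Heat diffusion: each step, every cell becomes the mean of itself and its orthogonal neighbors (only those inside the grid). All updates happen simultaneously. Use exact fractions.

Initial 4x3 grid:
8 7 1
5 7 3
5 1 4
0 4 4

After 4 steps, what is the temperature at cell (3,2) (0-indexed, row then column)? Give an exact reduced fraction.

Answer: 143947/43200

Derivation:
Step 1: cell (3,2) = 4
Step 2: cell (3,2) = 37/12
Step 3: cell (3,2) = 611/180
Step 4: cell (3,2) = 143947/43200
Full grid after step 4:
  679181/129600 4222769/864000 596531/129600
  31703/6750 1639381/360000 894871/216000
  72413/18000 449377/120000 89759/24000
  147797/43200 330151/96000 143947/43200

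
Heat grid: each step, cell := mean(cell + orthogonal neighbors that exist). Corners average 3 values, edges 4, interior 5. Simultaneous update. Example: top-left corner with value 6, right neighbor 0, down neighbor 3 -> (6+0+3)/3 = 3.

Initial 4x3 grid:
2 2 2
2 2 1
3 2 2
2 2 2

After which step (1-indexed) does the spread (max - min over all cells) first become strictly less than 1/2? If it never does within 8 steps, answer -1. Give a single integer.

Answer: 3

Derivation:
Step 1: max=7/3, min=5/3, spread=2/3
Step 2: max=271/120, min=209/120, spread=31/60
Step 3: max=2371/1080, min=1949/1080, spread=211/540
  -> spread < 1/2 first at step 3
Step 4: max=13799/6480, min=12121/6480, spread=839/3240
Step 5: max=102563/48600, min=91837/48600, spread=5363/24300
Step 6: max=2426659/1166400, min=2238941/1166400, spread=93859/583200
Step 7: max=144536723/69984000, min=135399277/69984000, spread=4568723/34992000
Step 8: max=344310649/167961600, min=327535751/167961600, spread=8387449/83980800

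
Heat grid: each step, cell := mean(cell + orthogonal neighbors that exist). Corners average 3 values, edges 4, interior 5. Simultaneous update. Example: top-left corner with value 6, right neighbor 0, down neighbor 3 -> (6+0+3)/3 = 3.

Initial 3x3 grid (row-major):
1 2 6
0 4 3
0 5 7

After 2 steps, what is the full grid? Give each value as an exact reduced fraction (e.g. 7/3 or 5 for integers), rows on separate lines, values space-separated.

After step 1:
  1 13/4 11/3
  5/4 14/5 5
  5/3 4 5
After step 2:
  11/6 643/240 143/36
  403/240 163/50 247/60
  83/36 101/30 14/3

Answer: 11/6 643/240 143/36
403/240 163/50 247/60
83/36 101/30 14/3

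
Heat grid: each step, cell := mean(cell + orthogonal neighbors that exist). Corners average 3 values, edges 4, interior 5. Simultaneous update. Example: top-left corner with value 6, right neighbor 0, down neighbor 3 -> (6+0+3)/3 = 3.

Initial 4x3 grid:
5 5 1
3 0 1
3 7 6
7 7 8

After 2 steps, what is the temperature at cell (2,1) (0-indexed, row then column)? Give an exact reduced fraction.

Step 1: cell (2,1) = 23/5
Step 2: cell (2,1) = 511/100
Full grid after step 2:
  59/18 757/240 85/36
  917/240 153/50 391/120
  1081/240 511/100 191/40
  215/36 1471/240 79/12

Answer: 511/100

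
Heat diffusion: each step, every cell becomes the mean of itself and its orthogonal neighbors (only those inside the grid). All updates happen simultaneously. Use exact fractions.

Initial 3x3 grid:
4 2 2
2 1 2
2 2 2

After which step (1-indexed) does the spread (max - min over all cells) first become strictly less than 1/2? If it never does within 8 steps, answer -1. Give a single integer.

Answer: 3

Derivation:
Step 1: max=8/3, min=7/4, spread=11/12
Step 2: max=43/18, min=11/6, spread=5/9
Step 3: max=2429/1080, min=673/360, spread=41/108
  -> spread < 1/2 first at step 3
Step 4: max=140683/64800, min=41111/21600, spread=347/1296
Step 5: max=8271101/3888000, min=2513617/1296000, spread=2921/15552
Step 6: max=489135547/233280000, min=152790599/77760000, spread=24611/186624
Step 7: max=29071055309/13996800000, min=9258416353/4665600000, spread=207329/2239488
Step 8: max=1732376335723/839808000000, min=559264663991/279936000000, spread=1746635/26873856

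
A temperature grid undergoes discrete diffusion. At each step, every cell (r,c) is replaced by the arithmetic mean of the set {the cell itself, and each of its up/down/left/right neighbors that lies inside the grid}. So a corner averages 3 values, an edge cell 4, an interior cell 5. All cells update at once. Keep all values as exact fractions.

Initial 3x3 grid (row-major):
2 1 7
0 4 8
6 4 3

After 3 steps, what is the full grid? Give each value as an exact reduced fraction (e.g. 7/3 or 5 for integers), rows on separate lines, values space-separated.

Answer: 1019/360 26129/7200 2321/540
11377/3600 22471/6000 33179/7200
7349/2160 58933/14400 3293/720

Derivation:
After step 1:
  1 7/2 16/3
  3 17/5 11/2
  10/3 17/4 5
After step 2:
  5/2 397/120 43/9
  161/60 393/100 577/120
  127/36 959/240 59/12
After step 3:
  1019/360 26129/7200 2321/540
  11377/3600 22471/6000 33179/7200
  7349/2160 58933/14400 3293/720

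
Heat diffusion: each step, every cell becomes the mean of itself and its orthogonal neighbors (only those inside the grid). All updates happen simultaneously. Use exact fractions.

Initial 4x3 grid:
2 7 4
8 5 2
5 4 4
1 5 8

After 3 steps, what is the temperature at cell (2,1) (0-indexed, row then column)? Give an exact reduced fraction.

Step 1: cell (2,1) = 23/5
Step 2: cell (2,1) = 233/50
Step 3: cell (2,1) = 27539/6000
Full grid after step 3:
  2713/540 3757/800 9767/2160
  17279/3600 9493/2000 32183/7200
  8287/1800 27539/6000 33523/7200
  2389/540 33083/7200 10171/2160

Answer: 27539/6000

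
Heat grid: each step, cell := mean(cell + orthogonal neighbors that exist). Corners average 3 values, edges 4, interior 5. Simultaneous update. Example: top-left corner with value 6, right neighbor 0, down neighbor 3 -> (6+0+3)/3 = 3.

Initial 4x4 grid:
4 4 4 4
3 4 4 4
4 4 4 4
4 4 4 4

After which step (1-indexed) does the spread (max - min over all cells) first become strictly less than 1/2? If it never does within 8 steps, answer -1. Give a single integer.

Answer: 1

Derivation:
Step 1: max=4, min=11/3, spread=1/3
  -> spread < 1/2 first at step 1
Step 2: max=4, min=449/120, spread=31/120
Step 3: max=4, min=4109/1080, spread=211/1080
Step 4: max=4, min=415157/108000, spread=16843/108000
Step 5: max=35921/9000, min=3749357/972000, spread=130111/972000
Step 6: max=2152841/540000, min=112997633/29160000, spread=3255781/29160000
Step 7: max=2148893/540000, min=3398846309/874800000, spread=82360351/874800000
Step 8: max=386293559/97200000, min=102224683109/26244000000, spread=2074577821/26244000000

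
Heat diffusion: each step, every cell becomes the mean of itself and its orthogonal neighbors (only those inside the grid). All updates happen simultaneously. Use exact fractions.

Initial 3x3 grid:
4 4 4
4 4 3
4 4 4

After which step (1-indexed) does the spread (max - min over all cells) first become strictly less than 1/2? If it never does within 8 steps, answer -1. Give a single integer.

Answer: 1

Derivation:
Step 1: max=4, min=11/3, spread=1/3
  -> spread < 1/2 first at step 1
Step 2: max=4, min=893/240, spread=67/240
Step 3: max=793/200, min=8203/2160, spread=1807/10800
Step 4: max=21239/5400, min=3298037/864000, spread=33401/288000
Step 5: max=2116609/540000, min=29874067/7776000, spread=3025513/38880000
Step 6: max=112444051/28800000, min=11976673133/3110400000, spread=53531/995328
Step 7: max=30312883949/7776000000, min=720463074151/186624000000, spread=450953/11943936
Step 8: max=3631471389481/933120000000, min=43280856439397/11197440000000, spread=3799043/143327232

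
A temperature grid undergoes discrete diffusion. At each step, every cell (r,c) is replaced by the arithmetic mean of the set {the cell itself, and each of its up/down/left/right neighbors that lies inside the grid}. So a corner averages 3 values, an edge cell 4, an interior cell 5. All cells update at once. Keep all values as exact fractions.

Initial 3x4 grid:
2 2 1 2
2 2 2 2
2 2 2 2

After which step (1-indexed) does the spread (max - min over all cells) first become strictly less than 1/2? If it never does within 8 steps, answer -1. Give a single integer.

Answer: 1

Derivation:
Step 1: max=2, min=5/3, spread=1/3
  -> spread < 1/2 first at step 1
Step 2: max=2, min=209/120, spread=31/120
Step 3: max=2, min=1949/1080, spread=211/1080
Step 4: max=3553/1800, min=199103/108000, spread=14077/108000
Step 5: max=212317/108000, min=1803593/972000, spread=5363/48600
Step 6: max=117131/60000, min=54579191/29160000, spread=93859/1166400
Step 7: max=189063533/97200000, min=3288925519/1749600000, spread=4568723/69984000
Step 8: max=5650381111/2916000000, min=198171564371/104976000000, spread=8387449/167961600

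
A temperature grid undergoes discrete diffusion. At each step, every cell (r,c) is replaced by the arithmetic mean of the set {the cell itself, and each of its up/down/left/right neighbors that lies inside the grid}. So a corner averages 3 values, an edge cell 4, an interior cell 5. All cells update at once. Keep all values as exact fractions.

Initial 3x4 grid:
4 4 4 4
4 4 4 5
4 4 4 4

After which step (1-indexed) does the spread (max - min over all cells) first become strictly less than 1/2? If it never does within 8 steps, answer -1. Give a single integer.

Step 1: max=13/3, min=4, spread=1/3
  -> spread < 1/2 first at step 1
Step 2: max=1027/240, min=4, spread=67/240
Step 3: max=9077/2160, min=4, spread=437/2160
Step 4: max=3613531/864000, min=4009/1000, spread=29951/172800
Step 5: max=32319821/7776000, min=13579/3375, spread=206761/1555200
Step 6: max=12897795571/3110400000, min=21765671/5400000, spread=14430763/124416000
Step 7: max=771603741689/186624000000, min=1745652727/432000000, spread=139854109/1492992000
Step 8: max=46212231890251/11197440000000, min=157371228977/38880000000, spread=7114543559/89579520000

Answer: 1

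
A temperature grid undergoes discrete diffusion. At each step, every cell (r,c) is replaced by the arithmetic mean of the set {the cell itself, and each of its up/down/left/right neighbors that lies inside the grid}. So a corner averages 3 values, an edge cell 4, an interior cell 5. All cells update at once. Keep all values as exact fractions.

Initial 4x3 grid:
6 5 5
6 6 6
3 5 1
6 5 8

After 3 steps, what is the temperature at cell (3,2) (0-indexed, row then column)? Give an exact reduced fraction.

Step 1: cell (3,2) = 14/3
Step 2: cell (3,2) = 47/9
Step 3: cell (3,2) = 1051/216
Full grid after step 3:
  11791/2160 12647/2400 1417/270
  36991/7200 10441/2000 8879/1800
  36811/7200 29033/6000 17993/3600
  2129/432 9179/1800 1051/216

Answer: 1051/216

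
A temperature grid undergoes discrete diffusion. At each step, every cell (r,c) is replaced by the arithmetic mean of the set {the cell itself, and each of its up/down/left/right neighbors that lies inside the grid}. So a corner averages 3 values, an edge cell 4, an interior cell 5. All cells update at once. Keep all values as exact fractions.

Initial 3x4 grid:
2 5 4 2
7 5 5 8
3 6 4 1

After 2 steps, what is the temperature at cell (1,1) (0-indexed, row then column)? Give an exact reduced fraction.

Answer: 471/100

Derivation:
Step 1: cell (1,1) = 28/5
Step 2: cell (1,1) = 471/100
Full grid after step 2:
  155/36 137/30 67/15 38/9
  397/80 471/100 114/25 91/20
  169/36 583/120 541/120 37/9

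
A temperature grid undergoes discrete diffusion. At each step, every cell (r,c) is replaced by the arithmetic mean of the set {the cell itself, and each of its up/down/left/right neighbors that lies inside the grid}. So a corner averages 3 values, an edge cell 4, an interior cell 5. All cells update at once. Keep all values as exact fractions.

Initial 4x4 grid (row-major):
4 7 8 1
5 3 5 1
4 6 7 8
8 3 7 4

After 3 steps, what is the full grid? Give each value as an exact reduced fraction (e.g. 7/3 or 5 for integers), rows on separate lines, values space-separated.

After step 1:
  16/3 11/2 21/4 10/3
  4 26/5 24/5 15/4
  23/4 23/5 33/5 5
  5 6 21/4 19/3
After step 2:
  89/18 1277/240 1133/240 37/9
  1217/240 241/50 128/25 1013/240
  387/80 563/100 21/4 1301/240
  67/12 417/80 1451/240 199/36
After step 3:
  5521/1080 35651/7200 34691/7200 4699/1080
  35411/7200 15577/3000 14479/3000 33971/7200
  12673/2400 103/20 412/75 7351/1440
  469/90 13483/2400 7933/1440 3059/540

Answer: 5521/1080 35651/7200 34691/7200 4699/1080
35411/7200 15577/3000 14479/3000 33971/7200
12673/2400 103/20 412/75 7351/1440
469/90 13483/2400 7933/1440 3059/540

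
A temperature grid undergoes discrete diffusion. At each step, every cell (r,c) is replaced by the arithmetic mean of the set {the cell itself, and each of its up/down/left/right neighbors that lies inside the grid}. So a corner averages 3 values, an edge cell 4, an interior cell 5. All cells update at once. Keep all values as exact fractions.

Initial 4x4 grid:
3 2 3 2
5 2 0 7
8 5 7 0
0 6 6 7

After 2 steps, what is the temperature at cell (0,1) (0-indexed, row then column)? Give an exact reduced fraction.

Answer: 623/240

Derivation:
Step 1: cell (0,1) = 5/2
Step 2: cell (0,1) = 623/240
Full grid after step 2:
  31/9 623/240 241/80 8/3
  227/60 96/25 71/25 153/40
  289/60 83/20 99/20 463/120
  161/36 1261/240 1121/240 193/36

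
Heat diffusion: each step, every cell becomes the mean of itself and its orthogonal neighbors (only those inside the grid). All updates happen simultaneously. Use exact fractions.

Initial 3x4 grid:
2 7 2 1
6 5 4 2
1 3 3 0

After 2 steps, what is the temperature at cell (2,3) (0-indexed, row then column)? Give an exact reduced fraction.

Step 1: cell (2,3) = 5/3
Step 2: cell (2,3) = 71/36
Full grid after step 2:
  25/6 35/8 371/120 83/36
  101/24 187/50 319/100 497/240
  59/18 83/24 311/120 71/36

Answer: 71/36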